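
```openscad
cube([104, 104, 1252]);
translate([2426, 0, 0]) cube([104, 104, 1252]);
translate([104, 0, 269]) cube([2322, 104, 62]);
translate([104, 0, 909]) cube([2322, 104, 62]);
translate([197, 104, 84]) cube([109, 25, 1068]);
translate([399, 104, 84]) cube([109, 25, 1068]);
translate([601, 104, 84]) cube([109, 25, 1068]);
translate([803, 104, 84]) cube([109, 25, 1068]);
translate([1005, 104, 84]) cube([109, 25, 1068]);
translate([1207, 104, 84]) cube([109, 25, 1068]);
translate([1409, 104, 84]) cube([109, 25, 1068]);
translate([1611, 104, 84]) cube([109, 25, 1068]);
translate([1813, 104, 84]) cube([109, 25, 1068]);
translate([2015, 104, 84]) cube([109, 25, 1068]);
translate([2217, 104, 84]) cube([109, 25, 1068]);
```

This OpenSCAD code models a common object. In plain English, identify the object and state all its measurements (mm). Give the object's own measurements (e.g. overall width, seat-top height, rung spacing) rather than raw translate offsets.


A fence section. Two 104×104 mm posts, 1252 mm tall, stand on the floor with a clear span of 2322 mm between their inner faces. Two horizontal rails of 104×62 mm section span the gap between the posts with their undersides at z = 269 mm and z = 909 mm, flush with the posts' −y face. 11 pickets, each 109 mm wide, 25 mm thick and 1068 mm tall, are fixed to the +y face of the rails with their bottoms at z = 84 mm, spaced across the span with a 93 mm gap after the −x post and between neighbouring pickets, with 100 mm left before the +x post.


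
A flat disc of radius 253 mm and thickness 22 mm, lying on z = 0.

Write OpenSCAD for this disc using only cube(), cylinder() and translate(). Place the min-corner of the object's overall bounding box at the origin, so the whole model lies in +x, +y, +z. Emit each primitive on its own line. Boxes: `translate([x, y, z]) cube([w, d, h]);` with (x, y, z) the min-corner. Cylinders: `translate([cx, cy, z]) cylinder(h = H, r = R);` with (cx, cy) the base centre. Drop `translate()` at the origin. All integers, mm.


translate([253, 253, 0]) cylinder(h = 22, r = 253);


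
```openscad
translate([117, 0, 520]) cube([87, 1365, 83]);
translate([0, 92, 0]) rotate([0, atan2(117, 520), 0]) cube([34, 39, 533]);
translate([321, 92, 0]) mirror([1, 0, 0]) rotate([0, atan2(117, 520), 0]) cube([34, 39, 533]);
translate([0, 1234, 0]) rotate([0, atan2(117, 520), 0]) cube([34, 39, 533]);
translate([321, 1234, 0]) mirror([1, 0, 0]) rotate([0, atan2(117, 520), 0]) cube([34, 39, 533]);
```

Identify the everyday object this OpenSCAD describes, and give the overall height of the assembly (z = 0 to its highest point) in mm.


A sawhorse. The overall height is 603 mm.

A beam across two mirrored pairs of raked legs — a sawhorse. The beam's underside is at z = 520 (matching the legs' vertical rise in atan2(117, 520)) and the beam is 83 mm tall, so its top is at 520 + 83 = 603 mm. The raked legs top out at the beam's underside, so that is the highest point.


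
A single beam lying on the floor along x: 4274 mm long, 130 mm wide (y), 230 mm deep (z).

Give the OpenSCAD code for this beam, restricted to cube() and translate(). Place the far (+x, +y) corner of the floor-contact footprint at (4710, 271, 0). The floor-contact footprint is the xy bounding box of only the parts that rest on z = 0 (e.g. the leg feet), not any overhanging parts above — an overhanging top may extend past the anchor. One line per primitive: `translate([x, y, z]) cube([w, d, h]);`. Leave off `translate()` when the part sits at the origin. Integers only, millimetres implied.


translate([436, 141, 0]) cube([4274, 130, 230]);


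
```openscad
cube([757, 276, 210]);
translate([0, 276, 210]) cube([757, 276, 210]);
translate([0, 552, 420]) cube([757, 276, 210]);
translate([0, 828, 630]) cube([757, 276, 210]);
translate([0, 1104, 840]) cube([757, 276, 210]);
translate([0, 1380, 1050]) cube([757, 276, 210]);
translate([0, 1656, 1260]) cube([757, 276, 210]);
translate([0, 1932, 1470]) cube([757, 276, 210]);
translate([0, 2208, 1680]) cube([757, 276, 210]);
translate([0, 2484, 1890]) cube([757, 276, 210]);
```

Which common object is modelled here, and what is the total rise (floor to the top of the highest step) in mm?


A staircase. The total rise is 2100 mm.

10 identical blocks, each offset up and back from the previous — a staircase. Each step is 210 mm tall and there are 10 of them, so the total rise is 10 × 210 = 2100 mm.


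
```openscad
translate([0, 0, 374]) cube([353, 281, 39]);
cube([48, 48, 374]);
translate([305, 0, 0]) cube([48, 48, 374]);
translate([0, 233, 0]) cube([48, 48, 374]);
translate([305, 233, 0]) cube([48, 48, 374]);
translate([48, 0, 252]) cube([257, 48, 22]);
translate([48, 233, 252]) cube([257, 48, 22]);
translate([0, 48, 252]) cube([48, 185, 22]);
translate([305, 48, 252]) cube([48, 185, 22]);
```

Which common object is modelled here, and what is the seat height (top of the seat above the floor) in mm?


A stool. The seat height is 413 mm.

A 353×281×39 slab at z = 374 on four corner posts — a stool. The seat top is 374 + 39 = 413 mm.


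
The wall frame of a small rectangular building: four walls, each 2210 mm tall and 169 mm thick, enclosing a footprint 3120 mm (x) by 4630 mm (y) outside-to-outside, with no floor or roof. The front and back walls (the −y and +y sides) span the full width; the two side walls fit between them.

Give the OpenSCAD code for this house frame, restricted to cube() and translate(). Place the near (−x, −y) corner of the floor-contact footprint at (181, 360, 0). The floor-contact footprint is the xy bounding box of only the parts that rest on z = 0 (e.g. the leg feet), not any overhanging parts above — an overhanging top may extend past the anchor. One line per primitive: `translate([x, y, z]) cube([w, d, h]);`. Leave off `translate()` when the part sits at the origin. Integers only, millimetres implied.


translate([181, 360, 0]) cube([3120, 169, 2210]);
translate([181, 4821, 0]) cube([3120, 169, 2210]);
translate([181, 529, 0]) cube([169, 4292, 2210]);
translate([3132, 529, 0]) cube([169, 4292, 2210]);


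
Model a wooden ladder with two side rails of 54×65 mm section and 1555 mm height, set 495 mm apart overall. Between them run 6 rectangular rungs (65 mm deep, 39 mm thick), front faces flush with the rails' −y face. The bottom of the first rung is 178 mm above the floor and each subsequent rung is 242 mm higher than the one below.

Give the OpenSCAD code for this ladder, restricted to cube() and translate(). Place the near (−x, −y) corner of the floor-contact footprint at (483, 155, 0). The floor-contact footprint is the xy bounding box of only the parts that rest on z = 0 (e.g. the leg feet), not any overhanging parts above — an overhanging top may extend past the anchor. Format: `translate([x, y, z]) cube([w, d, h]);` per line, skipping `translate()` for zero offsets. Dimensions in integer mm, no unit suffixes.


translate([483, 155, 0]) cube([54, 65, 1555]);
translate([924, 155, 0]) cube([54, 65, 1555]);
translate([537, 155, 178]) cube([387, 65, 39]);
translate([537, 155, 420]) cube([387, 65, 39]);
translate([537, 155, 662]) cube([387, 65, 39]);
translate([537, 155, 904]) cube([387, 65, 39]);
translate([537, 155, 1146]) cube([387, 65, 39]);
translate([537, 155, 1388]) cube([387, 65, 39]);


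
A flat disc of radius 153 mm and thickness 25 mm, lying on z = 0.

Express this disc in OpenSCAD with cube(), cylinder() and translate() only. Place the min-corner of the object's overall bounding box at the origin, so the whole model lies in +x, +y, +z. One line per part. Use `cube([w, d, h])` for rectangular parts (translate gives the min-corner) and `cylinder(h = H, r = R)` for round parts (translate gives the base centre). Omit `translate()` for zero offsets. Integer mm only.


translate([153, 153, 0]) cylinder(h = 25, r = 153);


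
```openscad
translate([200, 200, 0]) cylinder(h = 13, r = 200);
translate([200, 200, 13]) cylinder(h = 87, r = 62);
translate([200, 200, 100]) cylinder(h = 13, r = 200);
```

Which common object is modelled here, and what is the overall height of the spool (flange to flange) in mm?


A spool. The overall height is 113 mm.

Three coaxial cylinders, large–small–large — a spool. Two 13 mm flanges and a 87 mm core give 13 + 87 + 13 = 113 mm.


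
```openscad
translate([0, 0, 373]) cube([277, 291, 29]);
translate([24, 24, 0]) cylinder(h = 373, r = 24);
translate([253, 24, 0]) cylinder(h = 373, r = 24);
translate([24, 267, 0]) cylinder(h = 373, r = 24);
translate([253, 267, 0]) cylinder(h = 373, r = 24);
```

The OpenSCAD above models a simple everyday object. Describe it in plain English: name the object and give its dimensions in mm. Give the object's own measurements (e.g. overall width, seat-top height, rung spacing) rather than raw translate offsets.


A four-legged stool. The seat is a 277×291×29 mm slab whose top surface is at z = 402 mm; four round legs, each 48 mm in diameter, run from the floor (z = 0) to the underside of the seat, each leg's axis is inset half a diameter from the nearest pair of seat edges (so the leg's bounding box is flush with the corner).


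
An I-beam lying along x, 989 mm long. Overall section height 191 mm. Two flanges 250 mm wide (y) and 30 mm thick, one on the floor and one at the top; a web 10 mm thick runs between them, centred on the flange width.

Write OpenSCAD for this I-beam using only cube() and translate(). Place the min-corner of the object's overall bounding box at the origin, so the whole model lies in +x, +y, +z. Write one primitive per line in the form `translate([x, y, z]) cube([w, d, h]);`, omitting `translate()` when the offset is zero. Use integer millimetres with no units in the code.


cube([989, 250, 30]);
translate([0, 120, 30]) cube([989, 10, 131]);
translate([0, 0, 161]) cube([989, 250, 30]);


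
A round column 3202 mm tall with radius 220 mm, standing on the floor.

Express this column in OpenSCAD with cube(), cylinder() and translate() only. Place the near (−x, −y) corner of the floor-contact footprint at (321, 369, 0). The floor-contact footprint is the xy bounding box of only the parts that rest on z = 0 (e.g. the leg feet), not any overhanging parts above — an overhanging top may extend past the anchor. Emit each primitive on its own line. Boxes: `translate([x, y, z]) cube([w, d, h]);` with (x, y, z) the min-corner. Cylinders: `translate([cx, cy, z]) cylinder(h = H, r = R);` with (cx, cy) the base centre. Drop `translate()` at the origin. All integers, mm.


translate([541, 589, 0]) cylinder(h = 3202, r = 220);


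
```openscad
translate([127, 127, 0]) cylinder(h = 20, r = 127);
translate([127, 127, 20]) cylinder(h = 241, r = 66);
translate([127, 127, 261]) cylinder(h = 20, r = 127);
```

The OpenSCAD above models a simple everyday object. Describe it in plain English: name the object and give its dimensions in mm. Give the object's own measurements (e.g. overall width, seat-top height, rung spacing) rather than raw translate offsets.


A spool: two coaxial disc flanges of radius 127 mm and thickness 20 mm, joined by a core cylinder of radius 66 mm and height 241 mm. The lower flange rests on z = 0 and the three cylinders share a vertical axis.


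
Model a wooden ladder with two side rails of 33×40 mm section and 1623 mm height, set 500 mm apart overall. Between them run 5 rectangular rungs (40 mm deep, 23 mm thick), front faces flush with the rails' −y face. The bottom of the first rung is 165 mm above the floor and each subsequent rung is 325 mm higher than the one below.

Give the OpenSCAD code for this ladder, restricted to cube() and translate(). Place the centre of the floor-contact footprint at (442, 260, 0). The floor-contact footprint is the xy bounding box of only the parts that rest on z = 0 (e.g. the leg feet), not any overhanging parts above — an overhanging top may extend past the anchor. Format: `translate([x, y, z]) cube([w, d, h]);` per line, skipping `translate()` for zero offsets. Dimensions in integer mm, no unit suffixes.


translate([192, 240, 0]) cube([33, 40, 1623]);
translate([659, 240, 0]) cube([33, 40, 1623]);
translate([225, 240, 165]) cube([434, 40, 23]);
translate([225, 240, 490]) cube([434, 40, 23]);
translate([225, 240, 815]) cube([434, 40, 23]);
translate([225, 240, 1140]) cube([434, 40, 23]);
translate([225, 240, 1465]) cube([434, 40, 23]);


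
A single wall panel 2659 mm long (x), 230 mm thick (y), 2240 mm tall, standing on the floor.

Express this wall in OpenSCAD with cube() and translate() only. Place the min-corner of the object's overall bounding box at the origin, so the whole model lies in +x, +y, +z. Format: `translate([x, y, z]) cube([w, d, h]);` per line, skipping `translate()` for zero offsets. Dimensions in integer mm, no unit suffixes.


cube([2659, 230, 2240]);


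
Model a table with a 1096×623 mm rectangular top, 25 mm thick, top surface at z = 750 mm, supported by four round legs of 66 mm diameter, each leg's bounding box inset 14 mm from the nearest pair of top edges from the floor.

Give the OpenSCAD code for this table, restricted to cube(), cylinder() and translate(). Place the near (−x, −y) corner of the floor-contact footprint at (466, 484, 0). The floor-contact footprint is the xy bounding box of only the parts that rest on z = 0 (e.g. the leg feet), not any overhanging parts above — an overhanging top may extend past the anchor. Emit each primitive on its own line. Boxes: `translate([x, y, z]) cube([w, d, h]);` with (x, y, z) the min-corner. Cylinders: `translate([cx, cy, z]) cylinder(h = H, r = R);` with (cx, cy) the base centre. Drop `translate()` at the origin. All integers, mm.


translate([452, 470, 725]) cube([1096, 623, 25]);
translate([499, 517, 0]) cylinder(h = 725, r = 33);
translate([1501, 517, 0]) cylinder(h = 725, r = 33);
translate([499, 1046, 0]) cylinder(h = 725, r = 33);
translate([1501, 1046, 0]) cylinder(h = 725, r = 33);


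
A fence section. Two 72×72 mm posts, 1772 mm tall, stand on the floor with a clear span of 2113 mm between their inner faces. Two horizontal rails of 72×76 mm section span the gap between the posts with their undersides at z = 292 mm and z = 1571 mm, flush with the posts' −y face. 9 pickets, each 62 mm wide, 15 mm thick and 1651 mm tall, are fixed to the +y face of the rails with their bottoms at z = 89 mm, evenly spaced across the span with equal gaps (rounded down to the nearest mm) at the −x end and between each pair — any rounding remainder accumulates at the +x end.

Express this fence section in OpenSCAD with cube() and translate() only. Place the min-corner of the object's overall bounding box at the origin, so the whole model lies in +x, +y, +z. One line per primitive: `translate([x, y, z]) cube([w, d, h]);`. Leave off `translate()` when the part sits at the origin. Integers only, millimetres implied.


cube([72, 72, 1772]);
translate([2185, 0, 0]) cube([72, 72, 1772]);
translate([72, 0, 292]) cube([2113, 72, 76]);
translate([72, 0, 1571]) cube([2113, 72, 76]);
translate([227, 72, 89]) cube([62, 15, 1651]);
translate([444, 72, 89]) cube([62, 15, 1651]);
translate([661, 72, 89]) cube([62, 15, 1651]);
translate([878, 72, 89]) cube([62, 15, 1651]);
translate([1095, 72, 89]) cube([62, 15, 1651]);
translate([1312, 72, 89]) cube([62, 15, 1651]);
translate([1529, 72, 89]) cube([62, 15, 1651]);
translate([1746, 72, 89]) cube([62, 15, 1651]);
translate([1963, 72, 89]) cube([62, 15, 1651]);


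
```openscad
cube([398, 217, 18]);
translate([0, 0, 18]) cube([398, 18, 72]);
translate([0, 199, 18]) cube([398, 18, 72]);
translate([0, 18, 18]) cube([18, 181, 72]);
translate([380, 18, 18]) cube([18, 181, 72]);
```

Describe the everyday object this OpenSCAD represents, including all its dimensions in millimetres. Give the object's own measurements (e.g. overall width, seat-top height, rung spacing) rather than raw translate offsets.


An open-topped rectangular box: outside dimensions 398×217×90 mm, with a uniform wall and base thickness of 18 mm. The base is a full 398×217 slab on the floor; four walls sit on top of the base. The front and back walls (the −y and +y sides) span the full width; the two side walls fit between them.


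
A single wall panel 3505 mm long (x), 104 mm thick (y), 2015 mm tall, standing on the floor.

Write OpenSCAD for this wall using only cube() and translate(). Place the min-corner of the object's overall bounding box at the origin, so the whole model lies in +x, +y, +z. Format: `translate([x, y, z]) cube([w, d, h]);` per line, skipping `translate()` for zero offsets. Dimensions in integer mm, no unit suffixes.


cube([3505, 104, 2015]);


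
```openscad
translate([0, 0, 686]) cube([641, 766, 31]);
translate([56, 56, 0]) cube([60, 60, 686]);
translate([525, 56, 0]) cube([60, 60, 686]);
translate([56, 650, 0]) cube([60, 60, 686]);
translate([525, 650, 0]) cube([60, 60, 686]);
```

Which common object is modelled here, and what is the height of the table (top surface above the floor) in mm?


A table. The table height is 717 mm.

A 641×766×31 slab sits at z = 686 on four 60 mm square posts — a table. The top surface is at 686 + 31 = 717 mm.


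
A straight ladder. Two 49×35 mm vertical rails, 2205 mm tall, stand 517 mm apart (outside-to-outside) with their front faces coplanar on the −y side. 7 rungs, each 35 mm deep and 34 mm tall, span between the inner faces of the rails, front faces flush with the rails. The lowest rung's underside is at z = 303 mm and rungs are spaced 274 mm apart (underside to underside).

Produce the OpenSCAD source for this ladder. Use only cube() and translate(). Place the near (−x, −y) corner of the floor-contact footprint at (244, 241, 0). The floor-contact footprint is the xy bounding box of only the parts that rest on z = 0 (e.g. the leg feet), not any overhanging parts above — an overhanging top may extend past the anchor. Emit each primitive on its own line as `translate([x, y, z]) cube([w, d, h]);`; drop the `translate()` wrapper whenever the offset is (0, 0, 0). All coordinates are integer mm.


translate([244, 241, 0]) cube([49, 35, 2205]);
translate([712, 241, 0]) cube([49, 35, 2205]);
translate([293, 241, 303]) cube([419, 35, 34]);
translate([293, 241, 577]) cube([419, 35, 34]);
translate([293, 241, 851]) cube([419, 35, 34]);
translate([293, 241, 1125]) cube([419, 35, 34]);
translate([293, 241, 1399]) cube([419, 35, 34]);
translate([293, 241, 1673]) cube([419, 35, 34]);
translate([293, 241, 1947]) cube([419, 35, 34]);


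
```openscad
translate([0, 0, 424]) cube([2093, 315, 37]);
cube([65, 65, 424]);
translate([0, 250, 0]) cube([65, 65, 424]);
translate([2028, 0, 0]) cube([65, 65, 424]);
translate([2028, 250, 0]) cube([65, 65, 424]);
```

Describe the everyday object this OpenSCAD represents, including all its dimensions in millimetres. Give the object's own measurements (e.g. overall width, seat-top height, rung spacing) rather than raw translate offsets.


A bench: a 2093×315 mm seat slab, 37 mm thick, top at z = 461 mm, on four 65×65 mm square legs flush with the seat corners and standing on z = 0.


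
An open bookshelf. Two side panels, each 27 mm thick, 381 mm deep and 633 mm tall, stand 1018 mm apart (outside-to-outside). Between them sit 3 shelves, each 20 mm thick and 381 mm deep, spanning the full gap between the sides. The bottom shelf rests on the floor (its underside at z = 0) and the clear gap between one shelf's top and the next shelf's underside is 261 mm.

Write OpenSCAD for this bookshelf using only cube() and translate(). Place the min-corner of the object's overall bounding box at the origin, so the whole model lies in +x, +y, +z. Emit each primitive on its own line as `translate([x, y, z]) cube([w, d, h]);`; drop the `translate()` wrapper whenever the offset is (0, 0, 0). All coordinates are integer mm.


cube([27, 381, 633]);
translate([991, 0, 0]) cube([27, 381, 633]);
translate([27, 0, 0]) cube([964, 381, 20]);
translate([27, 0, 281]) cube([964, 381, 20]);
translate([27, 0, 562]) cube([964, 381, 20]);


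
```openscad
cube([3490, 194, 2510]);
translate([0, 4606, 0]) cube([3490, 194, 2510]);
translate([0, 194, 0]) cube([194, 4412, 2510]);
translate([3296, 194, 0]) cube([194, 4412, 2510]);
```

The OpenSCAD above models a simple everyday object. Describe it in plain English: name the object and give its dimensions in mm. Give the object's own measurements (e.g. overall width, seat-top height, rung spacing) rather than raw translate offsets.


The wall frame of a small rectangular building: four walls, each 2510 mm tall and 194 mm thick, enclosing a footprint 3490 mm (x) by 4800 mm (y) outside-to-outside, with no floor or roof. The front and back walls (the −y and +y sides) span the full width; the two side walls fit between them.


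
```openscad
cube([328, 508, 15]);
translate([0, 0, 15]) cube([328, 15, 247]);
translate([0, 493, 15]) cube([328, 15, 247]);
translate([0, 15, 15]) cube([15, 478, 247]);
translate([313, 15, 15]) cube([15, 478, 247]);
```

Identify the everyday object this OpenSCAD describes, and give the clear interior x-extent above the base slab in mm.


An open box. The internal width is 298 mm.

A 328×508 base slab with four walls standing on it — an open box. The base is 328 mm wide and the walls are 15 mm thick, so the internal width is 328 − 2 × 15 = 298 mm.


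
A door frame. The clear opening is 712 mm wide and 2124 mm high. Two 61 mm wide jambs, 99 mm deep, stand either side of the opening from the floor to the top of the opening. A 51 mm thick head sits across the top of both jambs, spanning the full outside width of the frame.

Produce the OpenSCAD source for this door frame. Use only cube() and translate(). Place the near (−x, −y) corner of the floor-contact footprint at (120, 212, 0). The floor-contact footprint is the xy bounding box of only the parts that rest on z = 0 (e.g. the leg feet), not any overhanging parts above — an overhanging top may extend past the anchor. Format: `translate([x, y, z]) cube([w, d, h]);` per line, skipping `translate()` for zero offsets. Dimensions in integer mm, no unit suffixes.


translate([120, 212, 0]) cube([61, 99, 2124]);
translate([893, 212, 0]) cube([61, 99, 2124]);
translate([120, 212, 2124]) cube([834, 99, 51]);


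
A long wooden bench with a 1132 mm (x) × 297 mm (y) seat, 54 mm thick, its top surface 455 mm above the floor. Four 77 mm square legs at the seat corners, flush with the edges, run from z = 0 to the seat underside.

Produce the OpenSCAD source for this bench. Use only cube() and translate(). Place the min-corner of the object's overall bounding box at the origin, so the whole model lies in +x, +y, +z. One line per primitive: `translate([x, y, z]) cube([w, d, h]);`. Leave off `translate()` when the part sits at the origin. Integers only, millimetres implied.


translate([0, 0, 401]) cube([1132, 297, 54]);
cube([77, 77, 401]);
translate([0, 220, 0]) cube([77, 77, 401]);
translate([1055, 0, 0]) cube([77, 77, 401]);
translate([1055, 220, 0]) cube([77, 77, 401]);


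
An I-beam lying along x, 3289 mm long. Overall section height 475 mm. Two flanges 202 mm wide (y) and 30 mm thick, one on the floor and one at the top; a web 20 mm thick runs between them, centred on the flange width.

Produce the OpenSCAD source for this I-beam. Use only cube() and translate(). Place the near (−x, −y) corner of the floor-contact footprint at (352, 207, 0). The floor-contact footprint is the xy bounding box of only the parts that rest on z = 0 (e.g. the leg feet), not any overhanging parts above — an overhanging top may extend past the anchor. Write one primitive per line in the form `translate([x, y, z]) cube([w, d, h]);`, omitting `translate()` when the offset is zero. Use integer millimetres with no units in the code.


translate([352, 207, 0]) cube([3289, 202, 30]);
translate([352, 298, 30]) cube([3289, 20, 415]);
translate([352, 207, 445]) cube([3289, 202, 30]);


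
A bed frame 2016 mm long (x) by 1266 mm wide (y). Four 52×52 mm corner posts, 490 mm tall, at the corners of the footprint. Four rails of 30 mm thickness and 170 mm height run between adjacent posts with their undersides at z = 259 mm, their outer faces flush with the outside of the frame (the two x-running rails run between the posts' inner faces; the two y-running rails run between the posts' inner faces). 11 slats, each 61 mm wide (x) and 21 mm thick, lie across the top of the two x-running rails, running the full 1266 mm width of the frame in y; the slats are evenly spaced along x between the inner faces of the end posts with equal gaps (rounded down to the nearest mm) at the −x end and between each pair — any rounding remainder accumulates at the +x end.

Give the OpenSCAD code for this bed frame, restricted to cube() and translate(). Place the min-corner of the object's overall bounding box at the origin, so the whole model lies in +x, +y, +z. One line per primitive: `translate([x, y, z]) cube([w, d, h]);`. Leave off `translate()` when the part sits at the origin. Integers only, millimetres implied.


cube([52, 52, 490]);
translate([0, 1214, 0]) cube([52, 52, 490]);
translate([1964, 0, 0]) cube([52, 52, 490]);
translate([1964, 1214, 0]) cube([52, 52, 490]);
translate([52, 0, 259]) cube([1912, 30, 170]);
translate([52, 1236, 259]) cube([1912, 30, 170]);
translate([0, 52, 259]) cube([30, 1162, 170]);
translate([1986, 52, 259]) cube([30, 1162, 170]);
translate([155, 0, 429]) cube([61, 1266, 21]);
translate([319, 0, 429]) cube([61, 1266, 21]);
translate([483, 0, 429]) cube([61, 1266, 21]);
translate([647, 0, 429]) cube([61, 1266, 21]);
translate([811, 0, 429]) cube([61, 1266, 21]);
translate([975, 0, 429]) cube([61, 1266, 21]);
translate([1139, 0, 429]) cube([61, 1266, 21]);
translate([1303, 0, 429]) cube([61, 1266, 21]);
translate([1467, 0, 429]) cube([61, 1266, 21]);
translate([1631, 0, 429]) cube([61, 1266, 21]);
translate([1795, 0, 429]) cube([61, 1266, 21]);


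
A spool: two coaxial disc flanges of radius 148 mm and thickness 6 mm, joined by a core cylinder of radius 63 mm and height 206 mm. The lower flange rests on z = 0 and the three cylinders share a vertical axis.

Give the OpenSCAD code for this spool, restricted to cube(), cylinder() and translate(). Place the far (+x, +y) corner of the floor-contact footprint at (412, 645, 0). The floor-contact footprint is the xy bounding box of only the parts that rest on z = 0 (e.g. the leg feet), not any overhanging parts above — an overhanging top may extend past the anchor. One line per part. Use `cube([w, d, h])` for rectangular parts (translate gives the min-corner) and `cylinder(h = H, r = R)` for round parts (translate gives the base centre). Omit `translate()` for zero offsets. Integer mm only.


translate([264, 497, 0]) cylinder(h = 6, r = 148);
translate([264, 497, 6]) cylinder(h = 206, r = 63);
translate([264, 497, 212]) cylinder(h = 6, r = 148);


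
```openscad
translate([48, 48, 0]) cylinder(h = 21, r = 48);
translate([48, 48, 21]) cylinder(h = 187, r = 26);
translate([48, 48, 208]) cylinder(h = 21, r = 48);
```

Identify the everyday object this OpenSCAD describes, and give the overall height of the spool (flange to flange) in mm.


A spool. The overall height is 229 mm.

Three coaxial cylinders, large–small–large — a spool. Two 21 mm flanges and a 187 mm core give 21 + 187 + 21 = 229 mm.


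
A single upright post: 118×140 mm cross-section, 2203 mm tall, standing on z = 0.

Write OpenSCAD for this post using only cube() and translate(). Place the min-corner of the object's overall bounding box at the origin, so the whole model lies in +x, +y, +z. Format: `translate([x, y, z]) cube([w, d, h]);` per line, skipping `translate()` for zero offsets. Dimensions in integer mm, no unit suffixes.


cube([118, 140, 2203]);


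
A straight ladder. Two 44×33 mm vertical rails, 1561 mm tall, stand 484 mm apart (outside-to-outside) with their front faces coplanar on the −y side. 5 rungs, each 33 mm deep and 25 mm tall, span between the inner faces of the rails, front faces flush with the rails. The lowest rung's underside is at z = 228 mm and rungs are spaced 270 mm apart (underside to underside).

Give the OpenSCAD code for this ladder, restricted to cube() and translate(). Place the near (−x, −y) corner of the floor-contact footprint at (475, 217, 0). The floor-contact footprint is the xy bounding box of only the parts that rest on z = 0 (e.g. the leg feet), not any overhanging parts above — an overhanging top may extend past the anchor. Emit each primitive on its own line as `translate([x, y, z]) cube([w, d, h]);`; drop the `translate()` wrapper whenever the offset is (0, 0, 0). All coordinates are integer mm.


// rung span = 484 - 2*44 = 396
// rung[k] z = 228 + k*270
translate([475, 217, 0]) cube([44, 33, 1561]);
translate([915, 217, 0]) cube([44, 33, 1561]);
translate([519, 217, 228]) cube([396, 33, 25]);
translate([519, 217, 498]) cube([396, 33, 25]);
translate([519, 217, 768]) cube([396, 33, 25]);
translate([519, 217, 1038]) cube([396, 33, 25]);
translate([519, 217, 1308]) cube([396, 33, 25]);


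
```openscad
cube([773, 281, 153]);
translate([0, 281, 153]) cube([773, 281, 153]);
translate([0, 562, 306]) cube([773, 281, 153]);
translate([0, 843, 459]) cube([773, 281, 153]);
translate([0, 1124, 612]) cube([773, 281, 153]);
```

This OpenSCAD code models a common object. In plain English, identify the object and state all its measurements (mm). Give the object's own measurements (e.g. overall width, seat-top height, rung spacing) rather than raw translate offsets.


A straight staircase of 5 solid steps. Each step is 773 mm wide (x), 281 mm deep (y, the going) and 153 mm tall (the rise). The first step rests on the floor; each subsequent step sits one going further in +y and one rise higher in +z, directly behind and above the previous step with no overlap.


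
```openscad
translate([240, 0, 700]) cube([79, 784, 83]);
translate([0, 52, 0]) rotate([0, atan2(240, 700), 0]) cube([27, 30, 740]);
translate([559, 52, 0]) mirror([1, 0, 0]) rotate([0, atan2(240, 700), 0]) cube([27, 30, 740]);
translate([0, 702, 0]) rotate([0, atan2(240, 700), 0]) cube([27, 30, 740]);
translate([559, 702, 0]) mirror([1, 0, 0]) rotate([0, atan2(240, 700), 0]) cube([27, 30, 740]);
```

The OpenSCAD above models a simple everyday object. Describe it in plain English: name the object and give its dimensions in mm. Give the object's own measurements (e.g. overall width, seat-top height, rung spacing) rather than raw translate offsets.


A sawhorse. A 79×784×83 mm beam (x, y, z) sits on two A-frame leg pairs. Each pair is two raked legs of 27×30 mm section (30 mm along y) splaying symmetrically in x. Each leg rises 700 mm vertically over 240 mm of horizontal reach and is 740 mm long along its own axis. Every leg's outer bottom edge rests on the floor and its outer top edge meets a bottom edge of the beam — the left legs (tilting toward +x) meet the beam's −x bottom edge, the right legs (their mirror images, tilting toward −x) meet its +x bottom edge — so the leg tops tuck under the beam, the beam's underside is 700 mm above the floor, and the feet are 559 mm apart outside-to-outside with the beam centred between them. The two leg pairs are set in 52 mm from either end of the beam.


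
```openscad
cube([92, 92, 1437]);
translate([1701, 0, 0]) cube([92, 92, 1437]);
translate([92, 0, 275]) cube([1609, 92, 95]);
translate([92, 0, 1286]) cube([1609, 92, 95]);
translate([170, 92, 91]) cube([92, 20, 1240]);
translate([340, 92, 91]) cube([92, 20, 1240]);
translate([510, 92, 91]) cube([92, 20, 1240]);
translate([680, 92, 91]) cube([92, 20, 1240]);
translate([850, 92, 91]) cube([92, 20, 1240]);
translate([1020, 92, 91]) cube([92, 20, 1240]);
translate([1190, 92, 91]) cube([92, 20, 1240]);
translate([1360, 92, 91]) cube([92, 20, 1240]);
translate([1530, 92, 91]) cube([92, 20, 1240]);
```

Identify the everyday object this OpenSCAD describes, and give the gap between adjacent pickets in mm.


A fence section. The picket gap is 78 mm.

Two posts, two rails, 9 pickets — a fence section. Span 1609 mm holds 9 pickets of 92 mm with 10 equal gaps: ⌊(1609 − 9·92) / 10⌋ = 78 mm.


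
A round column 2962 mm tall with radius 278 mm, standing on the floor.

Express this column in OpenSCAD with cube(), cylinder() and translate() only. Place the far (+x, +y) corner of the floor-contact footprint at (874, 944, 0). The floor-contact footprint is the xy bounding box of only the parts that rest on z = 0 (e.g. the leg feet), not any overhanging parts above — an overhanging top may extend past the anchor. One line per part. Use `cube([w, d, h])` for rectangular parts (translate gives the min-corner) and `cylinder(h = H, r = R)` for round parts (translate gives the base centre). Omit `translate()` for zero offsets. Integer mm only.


translate([596, 666, 0]) cylinder(h = 2962, r = 278);


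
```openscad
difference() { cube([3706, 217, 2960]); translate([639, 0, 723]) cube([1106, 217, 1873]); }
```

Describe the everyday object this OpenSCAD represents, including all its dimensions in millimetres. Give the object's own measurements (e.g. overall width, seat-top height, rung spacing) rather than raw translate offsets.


A wall 3706 mm long (x), 217 mm thick (y), 2960 mm tall, with a rectangular window opening cut through it. The opening is 1106 mm wide and 1873 mm tall; its sill is at z = 723 mm and its near (−x) edge is 639 mm from the wall's −x end. The opening passes through the full wall thickness.


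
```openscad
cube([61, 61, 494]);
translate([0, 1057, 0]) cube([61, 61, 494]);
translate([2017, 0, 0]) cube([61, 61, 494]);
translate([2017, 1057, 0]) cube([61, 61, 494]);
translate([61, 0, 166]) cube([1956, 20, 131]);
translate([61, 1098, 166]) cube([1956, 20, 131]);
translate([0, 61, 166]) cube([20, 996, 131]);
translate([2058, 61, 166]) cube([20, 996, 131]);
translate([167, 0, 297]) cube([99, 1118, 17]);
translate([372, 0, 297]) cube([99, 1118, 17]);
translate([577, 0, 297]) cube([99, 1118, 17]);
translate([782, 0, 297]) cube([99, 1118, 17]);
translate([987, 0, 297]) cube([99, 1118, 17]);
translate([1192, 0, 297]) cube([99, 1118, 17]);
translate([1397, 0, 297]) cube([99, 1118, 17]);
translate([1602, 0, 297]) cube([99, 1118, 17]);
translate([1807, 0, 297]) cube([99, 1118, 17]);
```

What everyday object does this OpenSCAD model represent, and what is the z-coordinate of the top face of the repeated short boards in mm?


A bed frame. The slat-top height is 314 mm.

Four posts, four rails, and a row of slats — a bed frame. Slats sit on the rails at z = 166 + 131 = 297; with slat thickness 17, the top is 314 mm.


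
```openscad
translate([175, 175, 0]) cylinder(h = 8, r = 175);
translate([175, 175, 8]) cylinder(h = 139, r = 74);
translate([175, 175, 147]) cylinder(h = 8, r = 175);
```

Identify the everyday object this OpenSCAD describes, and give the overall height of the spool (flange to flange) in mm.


A spool. The overall height is 155 mm.

Three coaxial cylinders, large–small–large — a spool. Two 8 mm flanges and a 139 mm core give 8 + 139 + 8 = 155 mm.


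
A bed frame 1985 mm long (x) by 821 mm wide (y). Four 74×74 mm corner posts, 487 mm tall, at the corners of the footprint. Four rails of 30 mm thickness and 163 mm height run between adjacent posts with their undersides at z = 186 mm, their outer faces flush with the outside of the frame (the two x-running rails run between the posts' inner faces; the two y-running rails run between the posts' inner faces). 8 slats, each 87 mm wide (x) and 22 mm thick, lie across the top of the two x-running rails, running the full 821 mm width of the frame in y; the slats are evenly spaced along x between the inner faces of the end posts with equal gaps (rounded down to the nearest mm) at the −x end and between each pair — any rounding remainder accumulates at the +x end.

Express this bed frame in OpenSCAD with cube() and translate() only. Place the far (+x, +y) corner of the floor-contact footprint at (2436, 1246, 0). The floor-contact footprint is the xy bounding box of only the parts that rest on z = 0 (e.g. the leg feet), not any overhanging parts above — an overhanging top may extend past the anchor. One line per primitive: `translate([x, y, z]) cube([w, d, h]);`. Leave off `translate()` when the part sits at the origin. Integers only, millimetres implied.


// slat z = rail_z + rail_h = 186 + 163 = 349
// slat gap = ⌊(1837 − 8·87) / 9⌋ = 126
translate([451, 425, 0]) cube([74, 74, 487]);
translate([451, 1172, 0]) cube([74, 74, 487]);
translate([2362, 425, 0]) cube([74, 74, 487]);
translate([2362, 1172, 0]) cube([74, 74, 487]);
translate([525, 425, 186]) cube([1837, 30, 163]);
translate([525, 1216, 186]) cube([1837, 30, 163]);
translate([451, 499, 186]) cube([30, 673, 163]);
translate([2406, 499, 186]) cube([30, 673, 163]);
translate([651, 425, 349]) cube([87, 821, 22]);
translate([864, 425, 349]) cube([87, 821, 22]);
translate([1077, 425, 349]) cube([87, 821, 22]);
translate([1290, 425, 349]) cube([87, 821, 22]);
translate([1503, 425, 349]) cube([87, 821, 22]);
translate([1716, 425, 349]) cube([87, 821, 22]);
translate([1929, 425, 349]) cube([87, 821, 22]);
translate([2142, 425, 349]) cube([87, 821, 22]);


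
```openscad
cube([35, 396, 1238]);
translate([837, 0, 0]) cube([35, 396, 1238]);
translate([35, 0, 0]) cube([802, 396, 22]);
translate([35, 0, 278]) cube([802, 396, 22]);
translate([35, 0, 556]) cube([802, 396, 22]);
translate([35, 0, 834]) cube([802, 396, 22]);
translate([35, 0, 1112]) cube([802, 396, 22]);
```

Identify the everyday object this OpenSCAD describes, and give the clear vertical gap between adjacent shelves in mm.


A bookshelf. The clear shelf gap is 256 mm.

Two tall side panels with 5 horizontal boards between them — a bookshelf. The first two shelf undersides are at z = 0 and z = 278; with shelf thickness 22, the clear gap is 278 − 0 − 22 = 256 mm.


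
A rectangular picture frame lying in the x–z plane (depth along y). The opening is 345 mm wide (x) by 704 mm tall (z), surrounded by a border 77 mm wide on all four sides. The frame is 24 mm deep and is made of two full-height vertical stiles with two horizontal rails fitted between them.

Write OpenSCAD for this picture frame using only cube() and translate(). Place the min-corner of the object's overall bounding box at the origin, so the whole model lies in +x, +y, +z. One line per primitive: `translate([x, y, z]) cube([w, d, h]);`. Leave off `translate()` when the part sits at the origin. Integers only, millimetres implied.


cube([77, 24, 858]);
translate([422, 0, 0]) cube([77, 24, 858]);
translate([77, 0, 0]) cube([345, 24, 77]);
translate([77, 0, 781]) cube([345, 24, 77]);


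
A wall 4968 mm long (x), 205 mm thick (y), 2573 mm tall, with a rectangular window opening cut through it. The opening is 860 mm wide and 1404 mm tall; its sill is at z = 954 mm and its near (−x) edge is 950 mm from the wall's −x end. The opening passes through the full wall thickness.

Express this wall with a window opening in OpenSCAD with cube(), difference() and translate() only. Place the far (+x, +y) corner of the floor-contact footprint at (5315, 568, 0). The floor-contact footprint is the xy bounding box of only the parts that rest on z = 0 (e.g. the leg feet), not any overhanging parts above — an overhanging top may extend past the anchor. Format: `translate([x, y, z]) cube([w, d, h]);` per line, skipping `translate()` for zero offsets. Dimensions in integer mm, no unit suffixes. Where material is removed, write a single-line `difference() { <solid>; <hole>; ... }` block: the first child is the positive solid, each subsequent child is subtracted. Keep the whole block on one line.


difference() { translate([347, 363, 0]) cube([4968, 205, 2573]); translate([1297, 363, 954]) cube([860, 205, 1404]); }


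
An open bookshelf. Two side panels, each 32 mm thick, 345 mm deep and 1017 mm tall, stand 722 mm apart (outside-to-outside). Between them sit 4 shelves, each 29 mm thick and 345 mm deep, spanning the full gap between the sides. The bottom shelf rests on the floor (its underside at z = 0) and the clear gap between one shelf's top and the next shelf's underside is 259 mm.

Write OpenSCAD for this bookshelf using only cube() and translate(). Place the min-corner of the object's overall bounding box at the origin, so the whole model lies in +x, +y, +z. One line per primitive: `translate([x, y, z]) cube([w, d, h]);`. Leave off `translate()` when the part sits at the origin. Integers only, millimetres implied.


cube([32, 345, 1017]);
translate([690, 0, 0]) cube([32, 345, 1017]);
translate([32, 0, 0]) cube([658, 345, 29]);
translate([32, 0, 288]) cube([658, 345, 29]);
translate([32, 0, 576]) cube([658, 345, 29]);
translate([32, 0, 864]) cube([658, 345, 29]);
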